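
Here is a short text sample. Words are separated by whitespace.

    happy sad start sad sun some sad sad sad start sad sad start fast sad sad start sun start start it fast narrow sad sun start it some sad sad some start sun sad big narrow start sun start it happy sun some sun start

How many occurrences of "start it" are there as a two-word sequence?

3

Scanning the 44 overlapping bigram windows for "start it":
  position 20–21: start it
  position 26–27: start it
  position 39–40: start it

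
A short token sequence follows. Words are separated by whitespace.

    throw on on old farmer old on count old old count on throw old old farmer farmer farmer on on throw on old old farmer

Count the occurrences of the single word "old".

Scanning the 25 tokens for "old":
  position 4: old
  position 6: old
  position 9: old
  position 10: old
  position 14: old
  position 15: old
  position 23: old
  position 24: old

8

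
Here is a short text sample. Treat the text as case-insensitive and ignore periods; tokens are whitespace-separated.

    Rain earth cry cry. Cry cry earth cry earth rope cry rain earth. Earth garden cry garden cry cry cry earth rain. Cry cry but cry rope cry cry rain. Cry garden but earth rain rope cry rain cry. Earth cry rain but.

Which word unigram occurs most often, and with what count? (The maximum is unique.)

"cry", 19 times

Unigram frequencies (highest first):
  cry: 19
  earth: 8
  rain: 7
  rope: 3
  garden: 3
  but: 3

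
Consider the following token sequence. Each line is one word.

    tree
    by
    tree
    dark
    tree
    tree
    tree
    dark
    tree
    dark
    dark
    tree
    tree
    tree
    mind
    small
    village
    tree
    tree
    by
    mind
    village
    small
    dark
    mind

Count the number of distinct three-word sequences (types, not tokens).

25 tokens → 23 trigram windows in total.
Repeated trigrams (each contributes count−1 duplicates):
  dark tree tree: 2
  tree dark tree: 2
  tree tree tree: 2
3 duplicate windows → 23 − 3 = 20 distinct.

20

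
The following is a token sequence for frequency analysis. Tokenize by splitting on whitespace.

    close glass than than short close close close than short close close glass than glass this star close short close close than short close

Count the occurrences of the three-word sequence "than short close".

Scanning the 22 overlapping trigram windows for "than short close":
  position 4–6: than short close
  position 9–11: than short close
  position 22–24: than short close

3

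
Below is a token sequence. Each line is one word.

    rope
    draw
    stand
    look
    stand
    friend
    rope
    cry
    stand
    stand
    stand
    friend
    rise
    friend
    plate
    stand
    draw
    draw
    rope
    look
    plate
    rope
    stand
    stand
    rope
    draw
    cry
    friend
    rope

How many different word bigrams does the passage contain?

23

29 tokens → 28 bigram windows in total.
Repeated bigrams (each contributes count−1 duplicates):
  stand stand: 3
  friend rope: 2
  rope draw: 2
  stand friend: 2
5 duplicate windows → 28 − 5 = 23 distinct.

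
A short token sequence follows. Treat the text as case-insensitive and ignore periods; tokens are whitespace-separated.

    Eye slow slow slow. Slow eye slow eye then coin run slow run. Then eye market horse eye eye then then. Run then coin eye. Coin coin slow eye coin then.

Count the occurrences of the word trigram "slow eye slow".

Scanning the 29 overlapping trigram windows for "slow eye slow":
  position 5–7: slow eye slow

1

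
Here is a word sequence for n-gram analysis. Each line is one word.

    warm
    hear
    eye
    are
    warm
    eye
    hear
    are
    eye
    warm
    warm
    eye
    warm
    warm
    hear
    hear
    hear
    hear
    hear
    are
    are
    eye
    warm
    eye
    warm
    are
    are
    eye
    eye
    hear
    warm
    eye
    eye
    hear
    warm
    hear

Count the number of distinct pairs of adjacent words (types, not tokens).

15

36 tokens → 35 bigram windows in total.
Repeated bigrams (each contributes count−1 duplicates):
  eye warm: 4
  hear hear: 4
  warm eye: 4
  are eye: 3
  eye hear: 3
  warm hear: 3
  are are: 2
  eye eye: 2
  … (3 more repeated)
20 duplicate windows → 35 − 20 = 15 distinct.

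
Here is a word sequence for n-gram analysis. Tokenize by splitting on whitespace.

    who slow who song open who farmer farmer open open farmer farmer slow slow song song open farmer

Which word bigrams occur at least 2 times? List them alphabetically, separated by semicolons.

farmer farmer; open farmer; song open

Bigram counts meeting the condition (at least 2 times):
  farmer farmer: 2
  open farmer: 2
  song open: 2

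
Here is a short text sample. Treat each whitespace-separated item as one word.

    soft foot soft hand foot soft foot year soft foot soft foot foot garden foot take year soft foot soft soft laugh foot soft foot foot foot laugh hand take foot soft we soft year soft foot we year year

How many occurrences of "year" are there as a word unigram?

5

Scanning the 40 tokens for "year":
  position 8: year
  position 17: year
  position 35: year
  position 39: year
  position 40: year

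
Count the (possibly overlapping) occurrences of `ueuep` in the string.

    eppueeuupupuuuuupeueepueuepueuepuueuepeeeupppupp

Sliding a length-5 window over the 48 characters (44 positions):
  position 23–27: ueuep
  position 28–32: ueuep
  position 34–38: ueuep

3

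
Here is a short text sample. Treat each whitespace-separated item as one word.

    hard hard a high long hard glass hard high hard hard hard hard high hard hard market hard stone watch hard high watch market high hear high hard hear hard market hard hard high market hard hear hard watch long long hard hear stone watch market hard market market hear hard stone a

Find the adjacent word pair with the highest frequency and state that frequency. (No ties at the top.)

Bigram frequencies (highest first):
  hard hard: 6
  hard high: 4
  market hard: 4
  high hard: 3
  hard market: 3
  hard hear: 3
  … (23 more, each ≤ 3)

"hard hard", 6 times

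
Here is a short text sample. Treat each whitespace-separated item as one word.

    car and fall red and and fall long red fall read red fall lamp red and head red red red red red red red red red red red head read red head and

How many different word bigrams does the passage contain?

33 tokens → 32 bigram windows in total.
Repeated bigrams (each contributes count−1 duplicates):
  red red: 10
  and fall: 2
  read red: 2
  red and: 2
  red fall: 2
  red head: 2
14 duplicate windows → 32 − 14 = 18 distinct.

18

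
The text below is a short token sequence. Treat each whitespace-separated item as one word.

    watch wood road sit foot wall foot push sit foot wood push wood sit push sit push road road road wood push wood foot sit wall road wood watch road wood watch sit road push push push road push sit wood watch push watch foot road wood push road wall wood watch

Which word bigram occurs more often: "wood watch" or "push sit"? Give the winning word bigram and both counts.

"wood watch": 4 occurrences
"push sit": 3 occurrences

"wood watch" (4 vs 3)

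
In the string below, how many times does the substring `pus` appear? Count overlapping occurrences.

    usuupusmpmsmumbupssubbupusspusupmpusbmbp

Sliding a length-3 window over the 40 characters (38 positions):
  position 5–7: pus
  position 24–26: pus
  position 28–30: pus
  position 34–36: pus

4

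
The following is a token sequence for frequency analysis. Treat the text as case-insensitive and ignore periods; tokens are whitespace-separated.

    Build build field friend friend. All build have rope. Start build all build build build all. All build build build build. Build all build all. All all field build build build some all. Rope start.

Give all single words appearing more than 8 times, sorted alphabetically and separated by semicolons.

Unigram counts meeting the condition (more than 8 times):
  all: 9
  build: 16

all; build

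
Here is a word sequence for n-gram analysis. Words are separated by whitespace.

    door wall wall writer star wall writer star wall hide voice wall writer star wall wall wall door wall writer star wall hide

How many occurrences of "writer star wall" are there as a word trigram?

4

Scanning the 21 overlapping trigram windows for "writer star wall":
  position 4–6: writer star wall
  position 7–9: writer star wall
  position 13–15: writer star wall
  position 20–22: writer star wall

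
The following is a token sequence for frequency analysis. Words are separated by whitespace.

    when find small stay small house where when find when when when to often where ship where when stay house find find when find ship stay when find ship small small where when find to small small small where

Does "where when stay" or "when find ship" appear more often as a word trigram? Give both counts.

"where when stay": 1 occurrence
"when find ship": 2 occurrences

"when find ship" (2 vs 1)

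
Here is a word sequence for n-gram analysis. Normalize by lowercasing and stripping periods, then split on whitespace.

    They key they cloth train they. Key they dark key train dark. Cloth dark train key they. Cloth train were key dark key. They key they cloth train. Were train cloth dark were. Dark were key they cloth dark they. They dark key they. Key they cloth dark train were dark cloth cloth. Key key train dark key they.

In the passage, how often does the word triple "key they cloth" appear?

5

Scanning the 57 overlapping trigram windows for "key they cloth":
  position 2–4: key they cloth
  position 16–18: key they cloth
  position 25–27: key they cloth
  position 36–38: key they cloth
  position 45–47: key they cloth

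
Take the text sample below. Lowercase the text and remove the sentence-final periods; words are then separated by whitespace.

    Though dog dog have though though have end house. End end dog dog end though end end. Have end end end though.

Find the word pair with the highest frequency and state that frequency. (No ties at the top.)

"end end", 4 times

Bigram frequencies (highest first):
  end end: 4
  dog dog: 2
  have end: 2
  end though: 2
  though dog: 1
  dog have: 1
  … (9 more, each ≤ 1)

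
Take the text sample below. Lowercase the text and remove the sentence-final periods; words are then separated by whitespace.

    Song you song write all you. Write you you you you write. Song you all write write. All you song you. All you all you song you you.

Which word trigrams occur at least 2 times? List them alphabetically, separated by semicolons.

all you song; song you all; write all you; you all you; you song you; you you you

Trigram counts meeting the condition (at least 2 times):
  all you song: 2
  song you all: 2
  write all you: 2
  you all you: 2
  you song you: 2
  you you you: 2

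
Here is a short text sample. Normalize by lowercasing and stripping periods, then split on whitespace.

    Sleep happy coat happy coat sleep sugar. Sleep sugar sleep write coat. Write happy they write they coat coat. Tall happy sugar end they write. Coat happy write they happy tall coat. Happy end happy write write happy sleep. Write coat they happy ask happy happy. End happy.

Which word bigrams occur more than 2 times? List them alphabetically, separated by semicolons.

Bigram counts meeting the condition (more than 2 times):
  coat happy: 3
  write coat: 3

coat happy; write coat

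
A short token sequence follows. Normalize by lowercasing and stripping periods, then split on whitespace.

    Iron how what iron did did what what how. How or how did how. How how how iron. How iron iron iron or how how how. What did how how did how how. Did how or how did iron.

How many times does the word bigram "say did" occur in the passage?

Scanning the 38 overlapping bigram windows for "say did":
  (none found)

0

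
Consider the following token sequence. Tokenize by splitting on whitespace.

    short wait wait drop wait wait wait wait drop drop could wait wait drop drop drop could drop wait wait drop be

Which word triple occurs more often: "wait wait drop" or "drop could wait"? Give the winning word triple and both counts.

"wait wait drop" (4 vs 1)

"wait wait drop": 4 occurrences
"drop could wait": 1 occurrence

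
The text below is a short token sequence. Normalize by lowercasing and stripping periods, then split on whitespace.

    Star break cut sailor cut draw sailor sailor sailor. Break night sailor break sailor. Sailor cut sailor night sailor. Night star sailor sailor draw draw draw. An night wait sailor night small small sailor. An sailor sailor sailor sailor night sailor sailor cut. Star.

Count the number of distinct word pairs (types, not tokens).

44 tokens → 43 bigram windows in total.
Repeated bigrams (each contributes count−1 duplicates):
  sailor sailor: 8
  sailor night: 4
  night sailor: 3
  sailor cut: 3
  cut sailor: 2
  draw draw: 2
  sailor break: 2
17 duplicate windows → 43 − 17 = 26 distinct.

26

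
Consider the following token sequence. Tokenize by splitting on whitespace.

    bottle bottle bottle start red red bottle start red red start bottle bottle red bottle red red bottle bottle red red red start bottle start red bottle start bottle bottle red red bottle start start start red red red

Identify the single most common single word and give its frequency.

"red", 16 times

Unigram frequencies (highest first):
  red: 16
  bottle: 14
  start: 9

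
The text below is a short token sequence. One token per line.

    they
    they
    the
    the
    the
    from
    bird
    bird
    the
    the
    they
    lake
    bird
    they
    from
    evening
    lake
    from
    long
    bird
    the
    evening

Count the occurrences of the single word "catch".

Scanning the 22 tokens for "catch":
  (none found)

0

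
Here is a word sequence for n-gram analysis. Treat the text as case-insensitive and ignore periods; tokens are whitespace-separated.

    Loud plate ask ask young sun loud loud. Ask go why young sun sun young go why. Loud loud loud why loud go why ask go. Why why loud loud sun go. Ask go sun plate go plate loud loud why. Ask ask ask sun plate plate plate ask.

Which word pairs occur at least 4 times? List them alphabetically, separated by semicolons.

Bigram counts meeting the condition (at least 4 times):
  go why: 4
  loud loud: 5

go why; loud loud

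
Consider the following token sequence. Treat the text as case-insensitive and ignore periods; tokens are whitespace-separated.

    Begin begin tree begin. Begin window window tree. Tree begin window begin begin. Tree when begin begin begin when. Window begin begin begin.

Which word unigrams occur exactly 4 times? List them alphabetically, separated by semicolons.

Unigram counts meeting the condition (exactly 4 times):
  tree: 4
  window: 4

tree; window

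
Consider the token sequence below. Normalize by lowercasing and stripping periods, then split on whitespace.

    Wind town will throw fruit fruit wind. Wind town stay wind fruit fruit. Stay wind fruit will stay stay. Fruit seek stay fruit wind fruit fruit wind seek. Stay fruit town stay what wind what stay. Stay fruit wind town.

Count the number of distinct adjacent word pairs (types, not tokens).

40 tokens → 39 bigram windows in total.
Repeated bigrams (each contributes count−1 duplicates):
  fruit wind: 4
  stay fruit: 4
  fruit fruit: 3
  wind fruit: 3
  wind town: 3
  seek stay: 2
  stay stay: 2
  stay wind: 2
  … (1 more repeated)
16 duplicate windows → 39 − 16 = 23 distinct.

23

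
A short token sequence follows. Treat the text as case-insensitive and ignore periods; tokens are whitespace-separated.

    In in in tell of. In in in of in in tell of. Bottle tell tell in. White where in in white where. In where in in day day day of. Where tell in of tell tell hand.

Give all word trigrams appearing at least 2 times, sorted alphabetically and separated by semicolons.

in in in; in in tell; in tell of; in white where; of in in; where in in; white where in

Trigram counts meeting the condition (at least 2 times):
  in in in: 2
  in in tell: 2
  in tell of: 2
  in white where: 2
  of in in: 2
  where in in: 2
  white where in: 2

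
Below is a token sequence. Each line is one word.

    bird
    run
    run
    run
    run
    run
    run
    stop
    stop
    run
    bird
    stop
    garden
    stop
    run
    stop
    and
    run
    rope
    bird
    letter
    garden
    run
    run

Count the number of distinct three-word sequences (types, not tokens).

24 tokens → 22 trigram windows in total.
Repeated trigrams (each contributes count−1 duplicates):
  run run run: 4
3 duplicate windows → 22 − 3 = 19 distinct.

19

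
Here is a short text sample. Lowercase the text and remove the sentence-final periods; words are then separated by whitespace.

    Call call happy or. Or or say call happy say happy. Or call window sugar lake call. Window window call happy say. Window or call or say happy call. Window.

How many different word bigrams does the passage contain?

19

30 tokens → 29 bigram windows in total.
Repeated bigrams (each contributes count−1 duplicates):
  call happy: 3
  call window: 3
  happy or: 2
  happy say: 2
  or call: 2
  or or: 2
  or say: 2
  say happy: 2
10 duplicate windows → 29 − 10 = 19 distinct.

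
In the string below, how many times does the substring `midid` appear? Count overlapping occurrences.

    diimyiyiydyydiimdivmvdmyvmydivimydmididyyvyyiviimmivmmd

Sliding a length-5 window over the 55 characters (51 positions):
  position 35–39: midid

1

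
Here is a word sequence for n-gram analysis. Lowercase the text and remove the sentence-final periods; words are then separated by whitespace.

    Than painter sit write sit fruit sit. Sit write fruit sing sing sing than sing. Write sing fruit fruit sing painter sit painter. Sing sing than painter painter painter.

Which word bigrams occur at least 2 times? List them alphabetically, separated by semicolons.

Bigram counts meeting the condition (at least 2 times):
  fruit sing: 2
  painter painter: 2
  painter sit: 2
  sing sing: 3
  sing than: 2
  sit write: 2
  than painter: 2

fruit sing; painter painter; painter sit; sing sing; sing than; sit write; than painter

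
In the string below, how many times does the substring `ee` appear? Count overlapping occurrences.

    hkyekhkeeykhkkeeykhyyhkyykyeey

Sliding a length-2 window over the 30 characters (29 positions):
  position 8–9: ee
  position 15–16: ee
  position 28–29: ee

3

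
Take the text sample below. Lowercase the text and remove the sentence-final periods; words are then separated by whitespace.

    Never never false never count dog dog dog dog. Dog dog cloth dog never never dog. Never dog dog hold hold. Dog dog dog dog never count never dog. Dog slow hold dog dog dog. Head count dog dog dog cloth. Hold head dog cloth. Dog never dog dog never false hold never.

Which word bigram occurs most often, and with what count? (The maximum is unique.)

Bigram frequencies (highest first):
  dog dog: 15
  dog never: 5
  never dog: 4
  dog cloth: 3
  never never: 2
  never false: 2
  … (17 more, each ≤ 2)

"dog dog", 15 times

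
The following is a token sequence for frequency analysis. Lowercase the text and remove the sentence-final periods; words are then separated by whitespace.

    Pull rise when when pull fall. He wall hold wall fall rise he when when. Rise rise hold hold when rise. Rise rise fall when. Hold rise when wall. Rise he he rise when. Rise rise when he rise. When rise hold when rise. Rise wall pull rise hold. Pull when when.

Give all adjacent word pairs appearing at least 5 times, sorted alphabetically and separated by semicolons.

Bigram counts meeting the condition (at least 5 times):
  rise rise: 5
  rise when: 5
  when rise: 5

rise rise; rise when; when rise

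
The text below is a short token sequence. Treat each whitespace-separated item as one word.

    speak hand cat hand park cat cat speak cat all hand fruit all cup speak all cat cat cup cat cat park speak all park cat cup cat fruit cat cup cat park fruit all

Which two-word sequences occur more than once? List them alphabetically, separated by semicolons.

cat cat; cat cup; cat park; cup cat; fruit all; park cat; speak all

Bigram counts meeting the condition (more than once):
  cat cat: 3
  cat cup: 3
  cat park: 2
  cup cat: 3
  fruit all: 2
  park cat: 2
  speak all: 2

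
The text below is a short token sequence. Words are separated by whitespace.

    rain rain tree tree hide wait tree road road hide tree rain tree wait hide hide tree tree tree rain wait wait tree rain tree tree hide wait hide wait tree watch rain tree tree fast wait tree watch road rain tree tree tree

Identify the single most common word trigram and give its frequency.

Trigram frequencies (highest first):
  rain tree tree: 4
  tree tree hide: 2
  tree hide wait: 2
  hide wait tree: 2
  tree rain tree: 2
  tree tree tree: 2
  … (27 more, each ≤ 2)

"rain tree tree", 4 times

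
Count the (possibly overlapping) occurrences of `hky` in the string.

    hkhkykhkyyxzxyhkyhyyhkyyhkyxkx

5

Sliding a length-3 window over the 30 characters (28 positions):
  position 3–5: hky
  position 7–9: hky
  position 15–17: hky
  position 21–23: hky
  position 25–27: hky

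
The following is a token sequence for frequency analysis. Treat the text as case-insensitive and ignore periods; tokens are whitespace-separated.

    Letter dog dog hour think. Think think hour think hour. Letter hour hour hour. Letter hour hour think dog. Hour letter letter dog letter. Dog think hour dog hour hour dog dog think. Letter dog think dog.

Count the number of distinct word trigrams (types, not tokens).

32

37 tokens → 35 trigram windows in total.
Repeated trigrams (each contributes count−1 duplicates):
  hour letter hour: 2
  letter dog think: 2
  letter hour hour: 2
3 duplicate windows → 35 − 3 = 32 distinct.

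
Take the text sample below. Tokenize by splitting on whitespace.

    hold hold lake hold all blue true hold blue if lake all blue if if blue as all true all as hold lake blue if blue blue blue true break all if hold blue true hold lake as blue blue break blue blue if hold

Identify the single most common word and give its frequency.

"blue", 13 times

Unigram frequencies (highest first):
  blue: 13
  hold: 8
  if: 6
  all: 5
  lake: 4
  true: 4
  … (2 more, each ≤ 3)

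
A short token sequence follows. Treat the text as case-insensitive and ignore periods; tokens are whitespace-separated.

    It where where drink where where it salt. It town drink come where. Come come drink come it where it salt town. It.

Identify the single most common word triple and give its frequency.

Trigram frequencies (highest first):
  where it salt: 2
  it where where: 1
  where where drink: 1
  where drink where: 1
  drink where where: 1
  where where it: 1
  … (14 more, each ≤ 1)

"where it salt", 2 times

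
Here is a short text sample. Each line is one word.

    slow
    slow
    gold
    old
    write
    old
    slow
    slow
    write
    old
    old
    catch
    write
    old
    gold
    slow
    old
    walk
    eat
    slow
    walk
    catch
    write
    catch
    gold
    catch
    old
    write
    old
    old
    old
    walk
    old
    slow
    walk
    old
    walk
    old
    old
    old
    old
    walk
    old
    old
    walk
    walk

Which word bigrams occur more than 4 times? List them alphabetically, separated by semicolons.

Bigram counts meeting the condition (more than 4 times):
  old old: 7
  old walk: 5

old old; old walk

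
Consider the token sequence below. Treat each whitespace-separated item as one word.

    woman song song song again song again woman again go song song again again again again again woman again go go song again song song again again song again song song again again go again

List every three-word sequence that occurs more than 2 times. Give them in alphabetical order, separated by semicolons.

again again again; song again again; song again song; song song again

Trigram counts meeting the condition (more than 2 times):
  again again again: 3
  song again again: 3
  song again song: 3
  song song again: 4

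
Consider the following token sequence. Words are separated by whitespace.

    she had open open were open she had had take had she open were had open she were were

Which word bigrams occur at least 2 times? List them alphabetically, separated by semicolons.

had open; open she; open were; she had

Bigram counts meeting the condition (at least 2 times):
  had open: 2
  open she: 2
  open were: 2
  she had: 2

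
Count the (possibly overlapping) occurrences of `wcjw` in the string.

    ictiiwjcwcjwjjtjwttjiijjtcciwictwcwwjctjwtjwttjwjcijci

1

Sliding a length-4 window over the 54 characters (51 positions):
  position 9–12: wcjw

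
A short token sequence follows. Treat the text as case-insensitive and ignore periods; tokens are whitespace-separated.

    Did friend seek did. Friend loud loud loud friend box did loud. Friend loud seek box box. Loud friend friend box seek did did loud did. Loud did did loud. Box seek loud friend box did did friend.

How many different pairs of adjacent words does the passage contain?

38 tokens → 37 bigram windows in total.
Repeated bigrams (each contributes count−1 duplicates):
  did loud: 4
  loud friend: 4
  did did: 3
  did friend: 3
  friend box: 3
  box did: 2
  box seek: 2
  friend loud: 2
  … (3 more repeated)
18 duplicate windows → 37 − 18 = 19 distinct.

19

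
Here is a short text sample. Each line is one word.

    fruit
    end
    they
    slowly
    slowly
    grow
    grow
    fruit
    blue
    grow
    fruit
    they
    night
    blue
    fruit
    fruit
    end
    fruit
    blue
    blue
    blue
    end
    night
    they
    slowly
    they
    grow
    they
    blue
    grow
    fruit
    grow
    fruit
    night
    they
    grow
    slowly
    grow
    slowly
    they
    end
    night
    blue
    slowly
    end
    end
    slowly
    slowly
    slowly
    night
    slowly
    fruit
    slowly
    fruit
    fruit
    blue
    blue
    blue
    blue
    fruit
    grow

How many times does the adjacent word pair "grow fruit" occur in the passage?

4

Scanning the 60 overlapping bigram windows for "grow fruit":
  position 7–8: grow fruit
  position 10–11: grow fruit
  position 30–31: grow fruit
  position 32–33: grow fruit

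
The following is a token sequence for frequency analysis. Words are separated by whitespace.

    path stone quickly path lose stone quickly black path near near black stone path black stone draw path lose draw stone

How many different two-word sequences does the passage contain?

21 tokens → 20 bigram windows in total.
Repeated bigrams (each contributes count−1 duplicates):
  black stone: 2
  path lose: 2
  stone quickly: 2
3 duplicate windows → 20 − 3 = 17 distinct.

17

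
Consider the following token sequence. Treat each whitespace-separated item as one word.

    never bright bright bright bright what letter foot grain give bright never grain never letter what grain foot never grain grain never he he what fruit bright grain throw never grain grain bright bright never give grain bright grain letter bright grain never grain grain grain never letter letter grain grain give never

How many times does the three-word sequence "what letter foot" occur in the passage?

1

Scanning the 51 overlapping trigram windows for "what letter foot":
  position 6–8: what letter foot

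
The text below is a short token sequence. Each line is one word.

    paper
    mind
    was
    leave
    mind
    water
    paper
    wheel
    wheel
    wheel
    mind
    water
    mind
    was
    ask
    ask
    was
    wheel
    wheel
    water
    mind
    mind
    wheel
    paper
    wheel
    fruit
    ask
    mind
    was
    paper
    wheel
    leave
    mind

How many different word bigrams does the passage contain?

33 tokens → 32 bigram windows in total.
Repeated bigrams (each contributes count−1 duplicates):
  mind was: 3
  paper wheel: 3
  wheel wheel: 3
  leave mind: 2
  mind water: 2
  water mind: 2
9 duplicate windows → 32 − 9 = 23 distinct.

23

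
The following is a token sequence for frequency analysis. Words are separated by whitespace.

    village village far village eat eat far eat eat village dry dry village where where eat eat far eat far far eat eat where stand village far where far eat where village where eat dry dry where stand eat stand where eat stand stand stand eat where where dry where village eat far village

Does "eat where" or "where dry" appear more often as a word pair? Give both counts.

"eat where" (3 vs 1)

"eat where": 3 occurrences
"where dry": 1 occurrence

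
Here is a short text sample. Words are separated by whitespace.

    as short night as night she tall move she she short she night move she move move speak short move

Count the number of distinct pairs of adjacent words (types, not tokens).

18

20 tokens → 19 bigram windows in total.
Repeated bigrams (each contributes count−1 duplicates):
  move she: 2
1 duplicate windows → 19 − 1 = 18 distinct.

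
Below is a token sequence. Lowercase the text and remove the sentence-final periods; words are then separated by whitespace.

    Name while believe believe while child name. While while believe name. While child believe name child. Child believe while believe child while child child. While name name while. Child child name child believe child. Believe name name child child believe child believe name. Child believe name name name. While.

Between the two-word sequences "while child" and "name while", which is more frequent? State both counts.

"name while" (5 vs 4)

"while child": 4 occurrences
"name while": 5 occurrences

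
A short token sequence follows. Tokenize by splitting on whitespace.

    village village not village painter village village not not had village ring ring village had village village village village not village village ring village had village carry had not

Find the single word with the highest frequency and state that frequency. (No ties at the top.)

"village", 15 times

Unigram frequencies (highest first):
  village: 15
  not: 5
  had: 4
  ring: 3
  painter: 1
  carry: 1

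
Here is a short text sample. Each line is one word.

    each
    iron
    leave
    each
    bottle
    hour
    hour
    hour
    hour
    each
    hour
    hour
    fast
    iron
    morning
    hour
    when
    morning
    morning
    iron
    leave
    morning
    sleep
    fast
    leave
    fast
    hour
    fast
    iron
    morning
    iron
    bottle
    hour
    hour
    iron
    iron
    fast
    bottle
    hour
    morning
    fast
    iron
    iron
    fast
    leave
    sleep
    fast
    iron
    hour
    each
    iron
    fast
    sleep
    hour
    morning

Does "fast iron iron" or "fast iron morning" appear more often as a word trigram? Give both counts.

"fast iron morning" (2 vs 1)

"fast iron iron": 1 occurrence
"fast iron morning": 2 occurrences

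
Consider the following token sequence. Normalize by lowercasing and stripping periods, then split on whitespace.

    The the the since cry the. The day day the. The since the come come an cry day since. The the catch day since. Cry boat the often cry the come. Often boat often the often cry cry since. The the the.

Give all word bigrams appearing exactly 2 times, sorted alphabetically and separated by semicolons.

Bigram counts meeting the condition (exactly 2 times):
  cry the: 2
  day since: 2
  often cry: 2
  since cry: 2
  the come: 2
  the often: 2
  the since: 2

cry the; day since; often cry; since cry; the come; the often; the since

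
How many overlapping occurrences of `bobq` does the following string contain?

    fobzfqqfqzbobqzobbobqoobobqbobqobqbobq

Sliding a length-4 window over the 38 characters (35 positions):
  position 11–14: bobq
  position 18–21: bobq
  position 24–27: bobq
  position 28–31: bobq
  position 35–38: bobq

5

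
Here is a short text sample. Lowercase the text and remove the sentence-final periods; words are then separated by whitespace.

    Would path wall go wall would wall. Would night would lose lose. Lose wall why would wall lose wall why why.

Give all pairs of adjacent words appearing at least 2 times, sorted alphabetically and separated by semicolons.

Bigram counts meeting the condition (at least 2 times):
  lose lose: 2
  lose wall: 2
  wall why: 2
  wall would: 2
  would wall: 2

lose lose; lose wall; wall why; wall would; would wall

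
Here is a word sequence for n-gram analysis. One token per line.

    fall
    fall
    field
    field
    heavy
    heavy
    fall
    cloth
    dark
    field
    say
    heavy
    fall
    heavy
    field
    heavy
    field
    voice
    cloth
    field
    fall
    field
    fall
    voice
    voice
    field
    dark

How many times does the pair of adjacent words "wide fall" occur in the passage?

0

Scanning the 26 overlapping bigram windows for "wide fall":
  (none found)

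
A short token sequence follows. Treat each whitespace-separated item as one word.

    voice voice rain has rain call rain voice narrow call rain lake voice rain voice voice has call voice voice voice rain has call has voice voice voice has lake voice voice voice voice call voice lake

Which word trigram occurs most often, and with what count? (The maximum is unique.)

"voice voice voice", 4 times

Trigram frequencies (highest first):
  voice voice voice: 4
  voice voice rain: 2
  voice rain has: 2
  voice voice has: 2
  rain has rain: 1
  has rain call: 1
  … (23 more, each ≤ 1)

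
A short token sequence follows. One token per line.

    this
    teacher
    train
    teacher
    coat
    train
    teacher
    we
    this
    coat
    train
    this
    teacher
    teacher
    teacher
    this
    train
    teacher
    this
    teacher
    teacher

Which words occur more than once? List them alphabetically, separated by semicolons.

Unigram counts meeting the condition (more than once):
  coat: 2
  teacher: 9
  this: 5
  train: 4

coat; teacher; this; train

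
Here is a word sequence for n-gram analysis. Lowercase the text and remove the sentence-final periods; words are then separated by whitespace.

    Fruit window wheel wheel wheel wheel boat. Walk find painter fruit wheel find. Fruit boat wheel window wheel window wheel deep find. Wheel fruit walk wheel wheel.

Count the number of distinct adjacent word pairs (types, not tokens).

20

27 tokens → 26 bigram windows in total.
Repeated bigrams (each contributes count−1 duplicates):
  wheel wheel: 4
  window wheel: 3
  wheel window: 2
6 duplicate windows → 26 − 6 = 20 distinct.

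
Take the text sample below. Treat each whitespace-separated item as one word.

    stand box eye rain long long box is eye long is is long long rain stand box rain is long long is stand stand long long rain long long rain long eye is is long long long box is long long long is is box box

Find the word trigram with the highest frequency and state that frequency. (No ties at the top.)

"is long long", 4 times

Trigram frequencies (highest first):
  is long long: 4
  long long rain: 3
  rain long long: 2
  long long box: 2
  long box is: 2
  long is is: 2
  … (25 more, each ≤ 2)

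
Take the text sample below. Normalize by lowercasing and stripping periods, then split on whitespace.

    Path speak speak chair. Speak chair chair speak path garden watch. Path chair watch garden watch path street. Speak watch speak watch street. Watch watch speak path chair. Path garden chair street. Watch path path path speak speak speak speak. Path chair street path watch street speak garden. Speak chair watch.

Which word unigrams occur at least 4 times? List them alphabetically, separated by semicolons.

Unigram counts meeting the condition (at least 4 times):
  chair: 8
  garden: 4
  path: 11
  speak: 13
  street: 5
  watch: 10

chair; garden; path; speak; street; watch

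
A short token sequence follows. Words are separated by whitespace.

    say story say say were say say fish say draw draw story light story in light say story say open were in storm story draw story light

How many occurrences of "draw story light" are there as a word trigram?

2

Scanning the 25 overlapping trigram windows for "draw story light":
  position 11–13: draw story light
  position 25–27: draw story light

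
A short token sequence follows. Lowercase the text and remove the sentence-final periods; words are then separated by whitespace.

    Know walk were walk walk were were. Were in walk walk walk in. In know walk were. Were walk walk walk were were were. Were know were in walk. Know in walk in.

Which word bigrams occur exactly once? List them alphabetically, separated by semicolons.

Bigram counts meeting the condition (exactly once):
  in in: 1
  in know: 1
  know in: 1
  know were: 1
  walk know: 1
  were know: 1

in in; in know; know in; know were; walk know; were know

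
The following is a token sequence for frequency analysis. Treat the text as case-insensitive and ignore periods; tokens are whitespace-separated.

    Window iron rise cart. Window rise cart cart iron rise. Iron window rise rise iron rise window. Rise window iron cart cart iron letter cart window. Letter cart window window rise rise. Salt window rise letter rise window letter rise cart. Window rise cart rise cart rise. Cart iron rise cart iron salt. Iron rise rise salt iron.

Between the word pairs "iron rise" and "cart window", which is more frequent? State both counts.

"iron rise" (5 vs 4)

"iron rise": 5 occurrences
"cart window": 4 occurrences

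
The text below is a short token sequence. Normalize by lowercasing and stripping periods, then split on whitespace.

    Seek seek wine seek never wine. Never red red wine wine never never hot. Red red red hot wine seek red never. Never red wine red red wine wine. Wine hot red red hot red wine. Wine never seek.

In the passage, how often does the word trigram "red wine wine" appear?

Scanning the 37 overlapping trigram windows for "red wine wine":
  position 9–11: red wine wine
  position 27–29: red wine wine
  position 35–37: red wine wine

3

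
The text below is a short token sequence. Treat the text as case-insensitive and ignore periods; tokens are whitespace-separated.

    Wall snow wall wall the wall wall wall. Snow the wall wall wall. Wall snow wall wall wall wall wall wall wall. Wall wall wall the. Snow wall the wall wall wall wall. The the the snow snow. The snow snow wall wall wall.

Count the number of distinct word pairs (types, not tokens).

9

44 tokens → 43 bigram windows in total.
Repeated bigrams (each contributes count−1 duplicates):
  wall wall: 20
  snow wall: 4
  wall the: 4
  the snow: 3
  the wall: 3
  wall snow: 3
  snow snow: 2
  snow the: 2
  … (1 more repeated)
34 duplicate windows → 43 − 34 = 9 distinct.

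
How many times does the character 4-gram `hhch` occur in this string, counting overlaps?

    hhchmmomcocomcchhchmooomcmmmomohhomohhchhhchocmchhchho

Sliding a length-4 window over the 54 characters (51 positions):
  position 1–4: hhch
  position 16–19: hhch
  position 37–40: hhch
  position 41–44: hhch
  position 49–52: hhch

5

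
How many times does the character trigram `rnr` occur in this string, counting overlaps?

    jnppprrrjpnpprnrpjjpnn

1

Sliding a length-3 window over the 22 characters (20 positions):
  position 14–16: rnr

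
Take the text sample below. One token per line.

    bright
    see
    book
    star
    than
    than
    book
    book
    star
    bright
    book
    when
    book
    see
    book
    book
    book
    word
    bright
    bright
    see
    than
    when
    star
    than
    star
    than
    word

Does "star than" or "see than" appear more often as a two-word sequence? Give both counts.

"star than" (3 vs 1)

"star than": 3 occurrences
"see than": 1 occurrence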